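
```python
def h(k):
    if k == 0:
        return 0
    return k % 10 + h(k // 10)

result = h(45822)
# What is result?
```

Sum of digits of 45822: 2 + 2 + 8 + 5 + 4 = 21

Answer: 21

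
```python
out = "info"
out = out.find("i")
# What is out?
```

Trace:
`out = "info"` → out = 'info'
`out = out.find("i")` → out = 0
So out = 0

Answer: 0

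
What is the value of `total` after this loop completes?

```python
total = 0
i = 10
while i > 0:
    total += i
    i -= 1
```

Sum 10 down to 1
`total` takes the values: 0 → 10 → 19 → 27 → 34 → 40 → 45 → 49 → 52 → 54 → 55

Answer: 55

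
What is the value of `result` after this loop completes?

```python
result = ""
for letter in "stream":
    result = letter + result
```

Reverse 'stream'
`result` takes the values: "" → "s" → "ts" → "rts" → "erts" → "aerts" → "maerts"

Answer: "maerts"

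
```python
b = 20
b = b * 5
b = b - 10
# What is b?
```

Trace:
`b = 20` → b = 20
`b = b * 5` → b = 100
`b = b - 10` → b = 90
So b = 90

Answer: 90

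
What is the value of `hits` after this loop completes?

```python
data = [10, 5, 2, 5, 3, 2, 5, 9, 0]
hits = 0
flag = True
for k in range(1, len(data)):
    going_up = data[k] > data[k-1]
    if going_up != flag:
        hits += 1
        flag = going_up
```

Count direction changes in [10, 5, 2, 5, 3, 2, 5, 9, 0]
`hits` takes the values: 0 → 1 → 2 → 3 → 4 → 5

Answer: 5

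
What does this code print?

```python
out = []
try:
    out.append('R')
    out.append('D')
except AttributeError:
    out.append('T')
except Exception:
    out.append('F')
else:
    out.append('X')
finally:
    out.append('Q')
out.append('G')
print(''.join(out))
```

Execution trace: 'R' (try body) → 'D' (try body, no exception) → 'X' (else) → 'Q' (finally) → 'G' (after the try/except). Output: RDXQG

Answer: RDXQG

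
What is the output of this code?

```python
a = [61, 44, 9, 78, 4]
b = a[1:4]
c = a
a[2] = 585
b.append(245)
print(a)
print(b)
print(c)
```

Key concept: slice vs alias.
Step by step:
`a = [61, 44, 9, 78, 4]` → a = [61, 44, 9, 78, 4]
`b = a[1:4]` → b = [44, 9, 78]
`c = a` → c = [61, 44, 9, 78, 4] (same object as a)
`a[2] = 585` → a = [61, 44, 585, 78, 4] (same object as c); c = [61, 44, 585, 78, 4] (same object as a)
`b.append(245)` → b = [44, 9, 78, 245]
`print(a)` → prints [61, 44, 585, 78, 4]
`print(b)` → prints [44, 9, 78, 245]
`print(c)` → prints [61, 44, 585, 78, 4]

Answer:
[61, 44, 585, 78, 4]
[44, 9, 78, 245]
[61, 44, 585, 78, 4]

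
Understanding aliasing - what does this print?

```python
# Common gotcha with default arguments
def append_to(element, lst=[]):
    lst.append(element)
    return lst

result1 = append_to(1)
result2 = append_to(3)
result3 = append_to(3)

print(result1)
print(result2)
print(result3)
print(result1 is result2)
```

Key concept: mutable default argument gotcha.
Step by step:
`result1 = append_to(1)` → result1 = [1]
`result2 = append_to(3)` → result1 = [1, 3] (same object as result2); result2 = [1, 3] (same object as result1)
`result3 = append_to(3)` → result1 = [1, 3, 3] (same object as result2, result3); result2 = [1, 3, 3] (same object as result1, result3); result3 = [1, 3, 3] (same object as result1, result2)
`print(result1)` → prints [1, 3, 3]
`print(result2)` → prints [1, 3, 3]
`print(result3)` → prints [1, 3, 3]
`print(result1 is result2)` → prints True

Answer:
[1, 3, 3]
[1, 3, 3]
[1, 3, 3]
True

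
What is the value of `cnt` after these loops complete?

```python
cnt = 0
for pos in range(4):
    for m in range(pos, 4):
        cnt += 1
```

Upper triangle: 4 + 3 + ... + 1
`cnt` takes the values: 0 → 1 → 2 → 3 → 4 → 5 → 6 → 7 → 8 → 9 → 10

Answer: 10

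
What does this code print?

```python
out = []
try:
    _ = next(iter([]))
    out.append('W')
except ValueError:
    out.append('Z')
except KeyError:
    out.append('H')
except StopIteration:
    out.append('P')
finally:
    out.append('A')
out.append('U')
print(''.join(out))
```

Execution trace: 'P' (except StopIteration) → 'A' (finally) → 'U' (after the try/except). Output: PAU

Answer: PAU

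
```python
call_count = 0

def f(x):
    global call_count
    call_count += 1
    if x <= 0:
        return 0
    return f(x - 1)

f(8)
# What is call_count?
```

Linear recursion stepping by 1: 9 calls from x=8 down to ≤0.

Answer: 9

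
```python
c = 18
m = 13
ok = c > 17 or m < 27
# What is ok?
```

Trace:
`c = 18` → c = 18
`m = 13` → m = 13
`ok = c > 17 or m < 27` → ok = True
So ok = True

Answer: True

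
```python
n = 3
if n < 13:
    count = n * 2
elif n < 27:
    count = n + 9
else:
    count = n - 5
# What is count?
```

Trace:
`n = 3` → n = 3
`if n < 13: ...` → n < 13 is True → count = 6
So count = 6

Answer: 6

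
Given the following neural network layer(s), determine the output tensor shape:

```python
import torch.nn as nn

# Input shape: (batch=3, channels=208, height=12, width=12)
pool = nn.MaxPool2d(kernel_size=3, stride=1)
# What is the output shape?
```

Input: (3, 208, 12, 12) -> Output: (3, 208, 10, 10)

Answer: (3, 208, 10, 10)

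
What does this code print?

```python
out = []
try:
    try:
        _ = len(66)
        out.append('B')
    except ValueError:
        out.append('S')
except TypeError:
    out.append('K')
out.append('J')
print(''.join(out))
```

Execution trace: 'K' (outer except TypeError) → 'J' (after the try/except). Output: KJ

Answer: KJ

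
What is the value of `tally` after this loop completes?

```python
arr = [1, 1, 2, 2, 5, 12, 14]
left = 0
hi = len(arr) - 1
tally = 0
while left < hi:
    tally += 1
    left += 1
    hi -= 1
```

Iterations until pointers meet (list length 7)
`tally` takes the values: 0 → 1 → 2 → 3

Answer: 3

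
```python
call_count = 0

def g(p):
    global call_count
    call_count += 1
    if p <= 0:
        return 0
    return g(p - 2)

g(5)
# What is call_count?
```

Linear recursion stepping by 2: 4 calls from p=5 down to ≤0.

Answer: 4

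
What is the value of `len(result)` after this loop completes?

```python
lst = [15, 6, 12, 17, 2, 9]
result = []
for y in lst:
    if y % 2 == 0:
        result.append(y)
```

Count even numbers in [15, 6, 12, 17, 2, 9]
`result` takes the values: [] → [6] → [6, 12] → [6, 12, 2]
So `len(result)` = 3

Answer: 3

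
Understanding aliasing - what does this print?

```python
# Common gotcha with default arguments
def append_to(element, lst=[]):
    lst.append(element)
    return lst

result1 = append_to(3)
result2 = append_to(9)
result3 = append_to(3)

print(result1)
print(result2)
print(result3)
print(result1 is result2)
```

Key concept: mutable default argument gotcha.
Step by step:
`result1 = append_to(3)` → result1 = [3]
`result2 = append_to(9)` → result1 = [3, 9] (same object as result2); result2 = [3, 9] (same object as result1)
`result3 = append_to(3)` → result1 = [3, 9, 3] (same object as result2, result3); result2 = [3, 9, 3] (same object as result1, result3); result3 = [3, 9, 3] (same object as result1, result2)
`print(result1)` → prints [3, 9, 3]
`print(result2)` → prints [3, 9, 3]
`print(result3)` → prints [3, 9, 3]
`print(result1 is result2)` → prints True

Answer:
[3, 9, 3]
[3, 9, 3]
[3, 9, 3]
True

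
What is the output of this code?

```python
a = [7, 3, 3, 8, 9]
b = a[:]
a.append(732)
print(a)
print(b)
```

Key concept: slice [:] creates copy.
Step by step:
`a = [7, 3, 3, 8, 9]` → a = [7, 3, 3, 8, 9]
`b = a[:]` → b = [7, 3, 3, 8, 9]
`a.append(732)` → a = [7, 3, 3, 8, 9, 732]
`print(a)` → prints [7, 3, 3, 8, 9, 732]
`print(b)` → prints [7, 3, 3, 8, 9]

Answer:
[7, 3, 3, 8, 9, 732]
[7, 3, 3, 8, 9]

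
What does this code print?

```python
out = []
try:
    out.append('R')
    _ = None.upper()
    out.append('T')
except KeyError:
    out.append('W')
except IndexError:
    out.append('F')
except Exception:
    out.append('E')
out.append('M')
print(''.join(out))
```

Execution trace: 'R' (try body) → 'E' (except Exception) → 'M' (after the try/except). Output: REM

Answer: REM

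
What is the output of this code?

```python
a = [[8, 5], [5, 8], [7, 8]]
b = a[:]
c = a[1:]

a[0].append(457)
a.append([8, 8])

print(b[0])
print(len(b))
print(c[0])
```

Key concept: slice with nested mutation.
Step by step:
`a = [[8, 5], [5, 8], [7, 8]]` → a = [[8, 5], [5, 8], [7, 8]]
`b = a[:]` → b = [[8, 5], [5, 8], [7, 8]]
`c = a[1:]` → c = [[5, 8], [7, 8]]
`a[0].append(457)` → a = [[8, 5, 457], [5, 8], [7, 8]]; b = [[8, 5, 457], [5, 8], [7, 8]]
`a.append([8, 8])` → a = [[8, 5, 457], [5, 8], [7, 8], [8, 8]]
`print(b[0])` → prints [8, 5, 457]
`print(len(b))` → prints 3
`print(c[0])` → prints [5, 8]

Answer:
[8, 5, 457]
3
[5, 8]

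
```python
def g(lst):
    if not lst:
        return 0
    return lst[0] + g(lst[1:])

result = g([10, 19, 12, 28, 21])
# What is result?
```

10 + 19 + 12 + 28 + 21 + 0 = 90

Answer: 90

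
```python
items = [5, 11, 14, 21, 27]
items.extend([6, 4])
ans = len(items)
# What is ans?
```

Trace:
`items = [5, 11, 14, 21, 27]` → items = [5, 11, 14, 21, 27]
`items.extend([6, 4])` → items = [5, 11, 14, 21, 27, 6, 4]
`ans = len(items)` → ans = 7
So ans = 7

Answer: 7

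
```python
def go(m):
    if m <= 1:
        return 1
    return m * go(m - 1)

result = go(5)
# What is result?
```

go(5) = 5 * 4 * 3 * 2 * 1 = 120

Answer: 120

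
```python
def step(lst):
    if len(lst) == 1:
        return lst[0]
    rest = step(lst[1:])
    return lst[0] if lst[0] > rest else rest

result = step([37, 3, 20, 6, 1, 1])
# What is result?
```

Recursive max over [37, 3, 20, 6, 1, 1] = 37

Answer: 37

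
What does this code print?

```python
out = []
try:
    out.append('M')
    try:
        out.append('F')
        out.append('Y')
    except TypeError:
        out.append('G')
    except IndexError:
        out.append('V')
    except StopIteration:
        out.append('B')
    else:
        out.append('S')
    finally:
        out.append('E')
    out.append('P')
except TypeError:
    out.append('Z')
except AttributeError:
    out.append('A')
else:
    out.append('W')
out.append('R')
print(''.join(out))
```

Execution trace: 'M' (try body) → 'F' (inner try body) → 'Y' (inner try body, no exception) → 'S' (inner else) → 'E' (inner finally) → 'P' (try body, no exception) → 'W' (else) → 'R' (after the try/except). Output: MFYSEPWR

Answer: MFYSEPWR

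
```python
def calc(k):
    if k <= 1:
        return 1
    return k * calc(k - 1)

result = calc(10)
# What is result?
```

calc(10) = 10 * 9 * 8 * 7 * 6 * 5 * 4 * 3 * 2 * 1 = 3628800

Answer: 3628800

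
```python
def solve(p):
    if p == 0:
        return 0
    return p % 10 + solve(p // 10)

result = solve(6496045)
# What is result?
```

Sum of digits of 6496045: 5 + 4 + 0 + 6 + 9 + 4 + 6 = 34

Answer: 34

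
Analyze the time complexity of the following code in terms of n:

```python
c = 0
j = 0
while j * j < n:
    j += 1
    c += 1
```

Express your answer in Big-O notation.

Each loop level contributes: √n. Multiplying the contributions gives O(√n).

Answer: O(√n)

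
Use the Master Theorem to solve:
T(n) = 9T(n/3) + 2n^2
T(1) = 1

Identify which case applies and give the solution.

a=9, b=3, f(n)=2n^2. log_3(9) = 2. Since c=2 = 2, Case 2 applies: T(n) = Θ(n^log_b(a) · log n) = O(n^2 log n).

Answer: O(n^2 log n) - Case 2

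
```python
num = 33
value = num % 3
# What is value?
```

Trace:
`num = 33` → num = 33
`value = num % 3` → value = 0
So value = 0

Answer: 0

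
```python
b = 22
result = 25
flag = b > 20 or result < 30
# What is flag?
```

Trace:
`b = 22` → b = 22
`result = 25` → result = 25
`flag = b > 20 or result < 30` → flag = True
So flag = True

Answer: True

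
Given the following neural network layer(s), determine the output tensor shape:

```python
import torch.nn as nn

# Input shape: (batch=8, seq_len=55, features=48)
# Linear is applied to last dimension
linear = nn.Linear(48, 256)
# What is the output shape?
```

Input: (8, 55, 48) -> Output: (8, 55, 256)

Answer: (8, 55, 256)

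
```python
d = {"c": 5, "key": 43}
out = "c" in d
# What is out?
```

Trace:
`d = {"c": 5, "key": 43}` → d = {'c': 5, 'key': 43}
`out = "c" in d` → out = True
So out = True

Answer: True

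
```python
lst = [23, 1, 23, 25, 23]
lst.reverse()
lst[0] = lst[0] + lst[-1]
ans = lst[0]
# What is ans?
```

Trace:
`lst = [23, 1, 23, 25, 23]` → lst = [23, 1, 23, 25, 23]
`lst.reverse()` → lst = [23, 25, 23, 1, 23]
`lst[0] = lst[0] + lst[-1]` → lst = [46, 25, 23, 1, 23]
`ans = lst[0]` → ans = 46
So ans = 46

Answer: 46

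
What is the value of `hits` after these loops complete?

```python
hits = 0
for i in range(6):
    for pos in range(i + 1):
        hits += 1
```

Triangle: 1 + 2 + ... + 6
`hits` takes the values: 0 → 1 → 2 → 3 → 4 → 5 → 6 → 7 → 8 → 9 → 10 → 11 → 12 → 13 → 14 → 15 → 16 → 17 → 18 → 19 → 20 → 21

Answer: 21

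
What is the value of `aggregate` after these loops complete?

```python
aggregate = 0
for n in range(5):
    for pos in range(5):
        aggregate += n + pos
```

Sum of all n+pos for n,pos in 5x5
`aggregate` takes the values: 0 → 1 → 3 → 6 → 10 → 11 → 13 → 16 → 20 → 25 → 27 → 30 → 34 → 39 → 45 → 48 → 52 → 57 → 63 → 70 → 74 → 79 → 85 → 92 → 100

Answer: 100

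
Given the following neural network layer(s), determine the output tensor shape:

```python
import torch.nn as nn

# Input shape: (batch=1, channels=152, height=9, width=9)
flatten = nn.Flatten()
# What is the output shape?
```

Input: (1, 152, 9, 9) -> Output: (1, 12312)

Answer: (1, 12312)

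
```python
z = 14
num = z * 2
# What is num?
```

Trace:
`z = 14` → z = 14
`num = z * 2` → num = 28
So num = 28

Answer: 28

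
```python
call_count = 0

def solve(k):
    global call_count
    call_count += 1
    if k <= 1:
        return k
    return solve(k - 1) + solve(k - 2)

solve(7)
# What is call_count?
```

Calls(k) = 1 + Calls(k-1) + Calls(k-2); Calls(0)=Calls(1)=1. For k=7 this gives 41.

Answer: 41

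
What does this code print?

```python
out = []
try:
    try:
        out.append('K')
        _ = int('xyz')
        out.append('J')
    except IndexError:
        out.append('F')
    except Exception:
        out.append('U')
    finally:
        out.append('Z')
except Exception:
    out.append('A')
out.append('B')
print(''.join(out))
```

Execution trace: 'K' (inner try body) → 'U' (inner except Exception) → 'Z' (inner finally) → 'B' (after the try/except). Output: KUZB

Answer: KUZB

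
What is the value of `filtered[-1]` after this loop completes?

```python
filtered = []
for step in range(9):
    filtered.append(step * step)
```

Last element of squares 0 to 8
`filtered` takes the values: [] → [0] → [0, 1] → [0, 1, 4] → [0, 1, 4, 9] → [0, 1, 4, 9, 16] → [0, 1, 4, 9, 16, 25] → [0, 1, 4, 9, 16, 25, 36] → [0, 1, 4, 9, 16, 25, 36, 49] → [0, 1, 4, 9, 16, 25, 36, 49, 64]
So `filtered[-1]` = 64

Answer: 64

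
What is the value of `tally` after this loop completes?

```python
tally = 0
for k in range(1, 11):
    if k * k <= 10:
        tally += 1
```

Count numbers where k² ≤ 10
`tally` takes the values: 0 → 1 → 2 → 3

Answer: 3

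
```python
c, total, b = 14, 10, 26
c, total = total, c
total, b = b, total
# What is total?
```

Trace:
`c, total, b = 14, 10, 26` → c = 14; total = 10; b = 26
`c, total = total, c` → c = 10; total = 14
`total, b = b, total` → total = 26; b = 14
So total = 26

Answer: 26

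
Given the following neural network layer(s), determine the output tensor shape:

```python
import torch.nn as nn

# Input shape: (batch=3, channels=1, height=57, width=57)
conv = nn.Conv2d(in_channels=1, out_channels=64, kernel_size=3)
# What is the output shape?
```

Input: (3, 1, 57, 57) -> Output: (3, 64, 55, 55)

Answer: (3, 64, 55, 55)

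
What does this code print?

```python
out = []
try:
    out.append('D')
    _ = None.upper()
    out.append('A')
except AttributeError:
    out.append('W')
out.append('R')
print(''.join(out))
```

Execution trace: 'D' (try body) → 'W' (except AttributeError) → 'R' (after the try/except). Output: DWR

Answer: DWR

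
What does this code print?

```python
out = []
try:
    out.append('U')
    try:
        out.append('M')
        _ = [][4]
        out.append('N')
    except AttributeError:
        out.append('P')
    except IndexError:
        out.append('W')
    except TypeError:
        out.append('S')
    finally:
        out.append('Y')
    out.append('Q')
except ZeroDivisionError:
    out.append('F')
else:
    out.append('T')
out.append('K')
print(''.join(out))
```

Execution trace: 'U' (try body) → 'M' (inner try body) → 'W' (inner except IndexError) → 'Y' (inner finally) → 'Q' (try body, no exception) → 'T' (else) → 'K' (after the try/except). Output: UMWYQTK

Answer: UMWYQTK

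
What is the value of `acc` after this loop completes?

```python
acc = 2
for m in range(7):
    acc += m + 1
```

Start at 2, add 1 to 7 = 30
`acc` takes the values: 2 → 3 → 5 → 8 → 12 → 17 → 23 → 30

Answer: 30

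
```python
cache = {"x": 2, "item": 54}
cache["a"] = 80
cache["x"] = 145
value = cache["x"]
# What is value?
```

Trace:
`cache = {"x": 2, "item": 54}` → cache = {'x': 2, 'item': 54}
`cache["a"] = 80` → cache = {'x': 2, 'item': 54, 'a': 80}
`cache["x"] = 145` → cache = {'x': 145, 'item': 54, 'a': 80}
`value = cache["x"]` → value = 145
So value = 145

Answer: 145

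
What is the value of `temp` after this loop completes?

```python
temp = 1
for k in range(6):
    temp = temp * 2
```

Multiply by 2, 6 times: 1 * 2^6 = 64
`temp` takes the values: 1 → 2 → 4 → 8 → 16 → 32 → 64

Answer: 64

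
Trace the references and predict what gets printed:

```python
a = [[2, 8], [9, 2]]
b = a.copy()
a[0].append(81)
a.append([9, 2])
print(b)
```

Key concept: shallow copy with nested lists.
Step by step:
`a = [[2, 8], [9, 2]]` → a = [[2, 8], [9, 2]]
`b = a.copy()` → b = [[2, 8], [9, 2]]
`a[0].append(81)` → a = [[2, 8, 81], [9, 2]]; b = [[2, 8, 81], [9, 2]]
`a.append([9, 2])` → a = [[2, 8, 81], [9, 2], [9, 2]]
`print(b)` → prints [[2, 8, 81], [9, 2]]

Answer: [[2, 8, 81], [9, 2]]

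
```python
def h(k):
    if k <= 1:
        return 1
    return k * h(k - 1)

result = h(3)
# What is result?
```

h(3) = 3 * 2 * 1 = 6

Answer: 6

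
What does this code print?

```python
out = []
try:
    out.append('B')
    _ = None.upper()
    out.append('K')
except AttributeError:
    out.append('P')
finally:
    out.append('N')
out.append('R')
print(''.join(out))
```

Execution trace: 'B' (try body) → 'P' (except AttributeError) → 'N' (finally) → 'R' (after the try/except). Output: BPNR

Answer: BPNR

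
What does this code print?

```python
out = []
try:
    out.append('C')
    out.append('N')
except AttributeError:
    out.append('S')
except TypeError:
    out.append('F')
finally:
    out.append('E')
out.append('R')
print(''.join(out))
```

Execution trace: 'C' (try body) → 'N' (try body, no exception) → 'E' (finally) → 'R' (after the try/except). Output: CNER

Answer: CNER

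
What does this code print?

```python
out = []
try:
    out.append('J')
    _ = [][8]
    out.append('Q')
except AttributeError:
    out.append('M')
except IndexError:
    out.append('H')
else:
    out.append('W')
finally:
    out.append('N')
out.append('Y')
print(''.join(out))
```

Execution trace: 'J' (try body) → 'H' (except IndexError) → 'N' (finally) → 'Y' (after the try/except). Output: JHNY

Answer: JHNY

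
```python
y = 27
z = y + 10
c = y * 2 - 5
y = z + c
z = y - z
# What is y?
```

Trace:
`y = 27` → y = 27
`z = y + 10` → z = 37
`c = y * 2 - 5` → c = 49
`y = z + c` → y = 86
`z = y - z` → z = 49
So y = 86

Answer: 86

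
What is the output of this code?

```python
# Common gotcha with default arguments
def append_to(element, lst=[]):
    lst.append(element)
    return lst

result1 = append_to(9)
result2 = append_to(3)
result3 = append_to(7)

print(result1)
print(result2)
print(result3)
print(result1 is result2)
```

Key concept: mutable default argument gotcha.
Step by step:
`result1 = append_to(9)` → result1 = [9]
`result2 = append_to(3)` → result1 = [9, 3] (same object as result2); result2 = [9, 3] (same object as result1)
`result3 = append_to(7)` → result1 = [9, 3, 7] (same object as result2, result3); result2 = [9, 3, 7] (same object as result1, result3); result3 = [9, 3, 7] (same object as result1, result2)
`print(result1)` → prints [9, 3, 7]
`print(result2)` → prints [9, 3, 7]
`print(result3)` → prints [9, 3, 7]
`print(result1 is result2)` → prints True

Answer:
[9, 3, 7]
[9, 3, 7]
[9, 3, 7]
True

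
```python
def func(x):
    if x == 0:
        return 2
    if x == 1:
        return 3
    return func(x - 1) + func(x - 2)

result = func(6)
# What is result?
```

Build up from base cases: func(0)=2, func(1)=3, func(2)=5, func(3)=8, func(4)=13, func(5)=21, func(6)=34

Answer: 34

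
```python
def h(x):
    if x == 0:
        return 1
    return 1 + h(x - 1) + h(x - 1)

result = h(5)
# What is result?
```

h(x) = 1 + 2·h(x-1), h(0)=1. Closed form: (1+1)·2^5 - 1 = 63.

Answer: 63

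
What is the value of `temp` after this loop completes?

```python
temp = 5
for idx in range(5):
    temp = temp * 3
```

Multiply by 3, 5 times: 5 * 3^5 = 1215
`temp` takes the values: 5 → 15 → 45 → 135 → 405 → 1215

Answer: 1215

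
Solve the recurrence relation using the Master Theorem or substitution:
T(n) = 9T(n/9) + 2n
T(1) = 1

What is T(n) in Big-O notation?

By Master Theorem: a=9, b=9, f(n)=2n. Since log_9(9) = 1 and f(n) = Θ(n^1), Case 2 applies. T(n) = O(n log n).

Answer: O(n log n)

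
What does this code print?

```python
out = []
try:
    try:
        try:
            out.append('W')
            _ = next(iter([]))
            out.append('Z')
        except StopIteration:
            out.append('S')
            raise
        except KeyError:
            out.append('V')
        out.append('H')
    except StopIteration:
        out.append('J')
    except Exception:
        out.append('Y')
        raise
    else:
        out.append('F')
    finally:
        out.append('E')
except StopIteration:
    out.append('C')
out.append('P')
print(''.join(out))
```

Execution trace: 'W' (inner try body) → 'S' (inner except StopIteration) → 'J' (except StopIteration) → 'E' (finally) → 'P' (after the try/except). Output: WSJEP

Answer: WSJEP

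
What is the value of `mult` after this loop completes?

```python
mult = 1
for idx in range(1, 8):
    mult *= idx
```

7! = 5040
`mult` takes the values: 1 → 2 → 6 → 24 → 120 → 720 → 5040

Answer: 5040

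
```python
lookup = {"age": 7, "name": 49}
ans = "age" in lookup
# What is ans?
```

Trace:
`lookup = {"age": 7, "name": 49}` → lookup = {'age': 7, 'name': 49}
`ans = "age" in lookup` → ans = True
So ans = True

Answer: True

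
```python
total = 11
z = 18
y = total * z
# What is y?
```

Trace:
`total = 11` → total = 11
`z = 18` → z = 18
`y = total * z` → y = 198
So y = 198

Answer: 198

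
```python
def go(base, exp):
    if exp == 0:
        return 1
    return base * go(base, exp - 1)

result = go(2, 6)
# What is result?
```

go(2, 6) = 2 * 2 * 2 * 2 * 2 * 2 = 64

Answer: 64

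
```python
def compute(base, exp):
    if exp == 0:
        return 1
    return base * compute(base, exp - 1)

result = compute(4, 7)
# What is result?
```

compute(4, 7) = 4 * 4 * 4 * 4 * 4 * 4 * 4 = 16384

Answer: 16384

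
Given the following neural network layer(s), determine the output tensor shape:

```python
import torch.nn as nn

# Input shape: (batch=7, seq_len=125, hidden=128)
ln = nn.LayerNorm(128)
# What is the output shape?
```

Input: (7, 125, 128) -> Output: (7, 125, 128)

Answer: (7, 125, 128)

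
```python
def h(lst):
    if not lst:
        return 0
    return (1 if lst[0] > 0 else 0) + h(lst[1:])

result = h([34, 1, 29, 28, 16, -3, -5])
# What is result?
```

Count of positive elements in [34, 1, 29, 28, 16, -3, -5] = 5

Answer: 5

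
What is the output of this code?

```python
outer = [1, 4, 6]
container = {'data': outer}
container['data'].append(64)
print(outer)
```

Key concept: dict holds reference to list.
Step by step:
`outer = [1, 4, 6]` → outer = [1, 4, 6]
`container = {'data': outer}` → container = {'data': [1, 4, 6]}
`container['data'].append(64)` → outer = [1, 4, 6, 64]; container = {'data': [1, 4, 6, 64]}
`print(outer)` → prints [1, 4, 6, 64]

Answer: [1, 4, 6, 64]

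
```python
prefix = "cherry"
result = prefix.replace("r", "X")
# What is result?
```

Trace:
`prefix = "cherry"` → prefix = 'cherry'
`result = prefix.replace("r", "X")` → result = 'cheXXy'
So result = 'cheXXy'

Answer: 'cheXXy'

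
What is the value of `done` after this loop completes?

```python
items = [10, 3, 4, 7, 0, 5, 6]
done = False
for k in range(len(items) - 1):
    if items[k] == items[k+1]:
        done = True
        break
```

Check consecutive duplicates in [10, 3, 4, 7, 0, 5, 6]
`done` takes the values: False

Answer: False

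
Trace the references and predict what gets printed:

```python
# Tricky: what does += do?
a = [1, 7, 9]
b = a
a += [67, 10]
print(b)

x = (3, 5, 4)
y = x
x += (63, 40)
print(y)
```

Key concept: += behavior differs for mutable vs immutable.
Step by step:
`a = [1, 7, 9]` → a = [1, 7, 9]
`b = a` → b = [1, 7, 9] (same object as a)
`a += [67, 10]` → a = [1, 7, 9, 67, 10] (same object as b); b = [1, 7, 9, 67, 10] (same object as a)
`print(b)` → prints [1, 7, 9, 67, 10]
`x = (3, 5, 4)` → x = (3, 5, 4)
`y = x` → y = (3, 5, 4)
`x += (63, 40)` → x = (3, 5, 4, 63, 40)
`print(y)` → prints (3, 5, 4)

Answer:
[1, 7, 9, 67, 10]
(3, 5, 4)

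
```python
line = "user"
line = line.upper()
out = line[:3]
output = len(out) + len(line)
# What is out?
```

Trace:
`line = "user"` → line = 'user'
`line = line.upper()` → line = 'USER'
`out = line[:3]` → out = 'USE'
`output = len(out) + len(line)` → output = 7
So out = 'USE'

Answer: 'USE'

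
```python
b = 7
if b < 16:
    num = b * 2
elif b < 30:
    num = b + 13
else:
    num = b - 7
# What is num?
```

Trace:
`b = 7` → b = 7
`if b < 16: ...` → b < 16 is True → num = 14
So num = 14

Answer: 14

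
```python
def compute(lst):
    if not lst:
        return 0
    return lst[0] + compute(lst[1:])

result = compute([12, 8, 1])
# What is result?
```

12 + 8 + 1 + 0 = 21

Answer: 21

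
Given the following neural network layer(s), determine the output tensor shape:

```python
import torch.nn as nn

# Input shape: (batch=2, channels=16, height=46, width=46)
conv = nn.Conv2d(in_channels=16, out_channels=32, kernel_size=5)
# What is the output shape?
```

Input: (2, 16, 46, 46) -> Output: (2, 32, 42, 42)

Answer: (2, 32, 42, 42)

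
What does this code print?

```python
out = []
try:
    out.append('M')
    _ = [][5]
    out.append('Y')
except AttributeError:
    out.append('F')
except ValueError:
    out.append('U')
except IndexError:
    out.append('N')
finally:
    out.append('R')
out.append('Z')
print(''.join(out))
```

Execution trace: 'M' (try body) → 'N' (except IndexError) → 'R' (finally) → 'Z' (after the try/except). Output: MNRZ

Answer: MNRZ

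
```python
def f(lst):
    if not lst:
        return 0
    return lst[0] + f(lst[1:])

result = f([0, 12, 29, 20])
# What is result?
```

0 + 12 + 29 + 20 + 0 = 61

Answer: 61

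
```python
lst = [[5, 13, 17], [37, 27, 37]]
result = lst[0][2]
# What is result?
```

Trace:
`lst = [[5, 13, 17], [37, 27, 37]]` → lst = [[5, 13, 17], [37, 27, 37]]
`result = lst[0][2]` → result = 17
So result = 17

Answer: 17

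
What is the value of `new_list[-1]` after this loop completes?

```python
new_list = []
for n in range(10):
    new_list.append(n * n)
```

Last element of squares 0 to 9
`new_list` takes the values: [] → [0] → [0, 1] → [0, 1, 4] → [0, 1, 4, 9] → [0, 1, 4, 9, 16] → [0, 1, 4, 9, 16, 25] → [0, 1, 4, 9, 16, 25, 36] → [0, 1, 4, 9, 16, 25, 36, 49] → [0, 1, 4, 9, 16, 25, 36, 49, 64] → [0, 1, 4, 9, 16, 25, 36, 49, 64, 81]
So `new_list[-1]` = 81

Answer: 81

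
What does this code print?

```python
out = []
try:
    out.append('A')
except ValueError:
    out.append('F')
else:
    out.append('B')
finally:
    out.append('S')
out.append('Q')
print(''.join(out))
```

Execution trace: 'A' (try body, no exception) → 'B' (else) → 'S' (finally) → 'Q' (after the try/except). Output: ABSQ

Answer: ABSQ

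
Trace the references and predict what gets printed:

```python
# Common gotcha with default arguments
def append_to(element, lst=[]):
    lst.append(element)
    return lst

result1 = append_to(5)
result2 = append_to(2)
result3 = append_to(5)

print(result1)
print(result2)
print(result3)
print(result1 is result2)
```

Key concept: mutable default argument gotcha.
Step by step:
`result1 = append_to(5)` → result1 = [5]
`result2 = append_to(2)` → result1 = [5, 2] (same object as result2); result2 = [5, 2] (same object as result1)
`result3 = append_to(5)` → result1 = [5, 2, 5] (same object as result2, result3); result2 = [5, 2, 5] (same object as result1, result3); result3 = [5, 2, 5] (same object as result1, result2)
`print(result1)` → prints [5, 2, 5]
`print(result2)` → prints [5, 2, 5]
`print(result3)` → prints [5, 2, 5]
`print(result1 is result2)` → prints True

Answer:
[5, 2, 5]
[5, 2, 5]
[5, 2, 5]
True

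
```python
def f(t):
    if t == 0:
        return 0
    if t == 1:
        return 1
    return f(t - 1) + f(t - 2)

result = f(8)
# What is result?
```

Build up from base cases: f(0)=0, f(1)=1, f(2)=1, f(3)=2, f(4)=3, f(5)=5, f(6)=8, ..., f(8)=21

Answer: 21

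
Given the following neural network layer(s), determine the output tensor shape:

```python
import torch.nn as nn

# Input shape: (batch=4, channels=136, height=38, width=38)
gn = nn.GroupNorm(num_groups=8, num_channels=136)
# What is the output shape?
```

Input: (4, 136, 38, 38) -> Output: (4, 136, 38, 38)

Answer: (4, 136, 38, 38)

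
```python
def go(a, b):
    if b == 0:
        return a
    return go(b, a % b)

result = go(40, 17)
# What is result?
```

go(40, 17) -> go(17, 6) -> go(6, 5) -> go(5, 1) -> go(1, 0) -> 1

Answer: 1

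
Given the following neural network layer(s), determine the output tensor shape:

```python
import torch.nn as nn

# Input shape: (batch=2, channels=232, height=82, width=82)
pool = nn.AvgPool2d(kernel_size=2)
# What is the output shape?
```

Input: (2, 232, 82, 82) -> Output: (2, 232, 41, 41)

Answer: (2, 232, 41, 41)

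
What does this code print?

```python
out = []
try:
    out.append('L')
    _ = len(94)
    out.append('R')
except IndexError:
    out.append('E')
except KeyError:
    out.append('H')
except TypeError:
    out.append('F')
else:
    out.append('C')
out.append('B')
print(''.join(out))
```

Execution trace: 'L' (try body) → 'F' (except TypeError) → 'B' (after the try/except). Output: LFB

Answer: LFB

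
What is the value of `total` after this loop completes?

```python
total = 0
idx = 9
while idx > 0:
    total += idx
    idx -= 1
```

Sum 9 down to 1
`total` takes the values: 0 → 9 → 17 → 24 → 30 → 35 → 39 → 42 → 44 → 45

Answer: 45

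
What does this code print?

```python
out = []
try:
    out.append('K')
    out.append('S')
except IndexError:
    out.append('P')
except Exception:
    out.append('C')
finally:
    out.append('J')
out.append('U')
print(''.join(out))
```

Execution trace: 'K' (try body) → 'S' (try body, no exception) → 'J' (finally) → 'U' (after the try/except). Output: KSJU

Answer: KSJU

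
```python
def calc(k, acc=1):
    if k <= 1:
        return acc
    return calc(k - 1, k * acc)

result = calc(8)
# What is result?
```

Accumulator trace (n, acc): (8, 1) -> (7, 8) -> (6, 56) -> (5, 336) -> (4, 1680) -> (3, 6720) -> (2, 20160) -> (1, 40320) -> return 40320

Answer: 40320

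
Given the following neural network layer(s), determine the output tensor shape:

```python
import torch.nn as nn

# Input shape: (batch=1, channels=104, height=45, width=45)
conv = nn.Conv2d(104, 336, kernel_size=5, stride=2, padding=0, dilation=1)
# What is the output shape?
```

Input: (1, 104, 45, 45) -> Output: (1, 336, 21, 21)

Answer: (1, 336, 21, 21)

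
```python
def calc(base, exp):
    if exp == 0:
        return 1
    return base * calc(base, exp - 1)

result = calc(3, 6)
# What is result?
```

calc(3, 6) = 3 * 3 * 3 * 3 * 3 * 3 = 729

Answer: 729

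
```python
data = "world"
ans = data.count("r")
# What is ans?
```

Trace:
`data = "world"` → data = 'world'
`ans = data.count("r")` → ans = 1
So ans = 1

Answer: 1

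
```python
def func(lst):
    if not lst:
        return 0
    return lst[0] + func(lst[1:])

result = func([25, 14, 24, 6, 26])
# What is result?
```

25 + 14 + 24 + 6 + 26 + 0 = 95

Answer: 95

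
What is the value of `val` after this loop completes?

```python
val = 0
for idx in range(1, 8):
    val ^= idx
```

XOR of 1 to 7
`val` takes the values: 0 → 1 → 3 → 0 → 4 → 1 → 7 → 0

Answer: 0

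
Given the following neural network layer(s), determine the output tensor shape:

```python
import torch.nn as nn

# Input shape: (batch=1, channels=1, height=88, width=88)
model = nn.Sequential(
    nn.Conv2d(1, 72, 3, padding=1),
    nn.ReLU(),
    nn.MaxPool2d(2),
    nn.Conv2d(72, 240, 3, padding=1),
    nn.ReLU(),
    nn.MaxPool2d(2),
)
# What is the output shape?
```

Input: (1, 1, 88, 88) -> after first Conv2d: (1, 72, 88, 88) -> after first MaxPool2d: (1, 72, 44, 44) -> after second Conv2d: (1, 240, 44, 44) -> Output: (1, 240, 22, 22)

Answer: (1, 240, 22, 22)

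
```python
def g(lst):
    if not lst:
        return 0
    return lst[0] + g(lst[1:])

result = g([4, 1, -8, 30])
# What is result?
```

4 + 1 + (-8) + 30 + 0 = 27

Answer: 27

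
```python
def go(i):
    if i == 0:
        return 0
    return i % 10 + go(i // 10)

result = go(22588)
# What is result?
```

Sum of digits of 22588: 8 + 8 + 5 + 2 + 2 = 25

Answer: 25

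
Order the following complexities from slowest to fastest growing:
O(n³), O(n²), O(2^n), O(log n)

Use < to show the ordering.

Ordered by growth rate: O(log n) < O(n²) < O(n³) < O(2^n)

Answer: O(log n) < O(n²) < O(n³) < O(2^n)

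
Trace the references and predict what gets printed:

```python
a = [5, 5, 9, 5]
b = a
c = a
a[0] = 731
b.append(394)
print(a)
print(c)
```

Key concept: multiple aliases.
Step by step:
`a = [5, 5, 9, 5]` → a = [5, 5, 9, 5]
`b = a` → b = [5, 5, 9, 5] (same object as a)
`c = a` → c = [5, 5, 9, 5] (same object as a, b)
`a[0] = 731` → a = [731, 5, 9, 5] (same object as b, c); b = [731, 5, 9, 5] (same object as a, c); c = [731, 5, 9, 5] (same object as a, b)
`b.append(394)` → a = [731, 5, 9, 5, 394] (same object as b, c); b = [731, 5, 9, 5, 394] (same object as a, c); c = [731, 5, 9, 5, 394] (same object as a, b)
`print(a)` → prints [731, 5, 9, 5, 394]
`print(c)` → prints [731, 5, 9, 5, 394]

Answer:
[731, 5, 9, 5, 394]
[731, 5, 9, 5, 394]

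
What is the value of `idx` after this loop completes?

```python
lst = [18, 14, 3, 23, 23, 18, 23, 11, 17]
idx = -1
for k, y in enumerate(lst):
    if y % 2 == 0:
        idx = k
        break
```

First even number index in [18, 14, 3, 23, 23, 18, 23, 11, 17]
`idx` takes the values: -1 → 0

Answer: 0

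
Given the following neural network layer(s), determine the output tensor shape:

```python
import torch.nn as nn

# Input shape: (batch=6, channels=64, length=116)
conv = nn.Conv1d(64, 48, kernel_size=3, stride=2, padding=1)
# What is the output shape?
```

Input: (6, 64, 116) -> Output: (6, 48, 58)

Answer: (6, 48, 58)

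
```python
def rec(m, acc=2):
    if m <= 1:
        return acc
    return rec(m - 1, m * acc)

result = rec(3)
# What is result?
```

Accumulator trace (n, acc): (3, 2) -> (2, 6) -> (1, 12) -> return 12

Answer: 12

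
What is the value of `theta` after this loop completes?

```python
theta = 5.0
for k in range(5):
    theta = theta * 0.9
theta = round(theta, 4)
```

Exponential decay: 5.0 * 0.9^5
`theta` takes the values: 5.0 → 4.5 → 4.05 → 3.645 → 3.2805 → 2.95245 → 2.9525

Answer: 2.9525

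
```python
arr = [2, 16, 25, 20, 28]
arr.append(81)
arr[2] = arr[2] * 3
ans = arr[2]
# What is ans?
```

Trace:
`arr = [2, 16, 25, 20, 28]` → arr = [2, 16, 25, 20, 28]
`arr.append(81)` → arr = [2, 16, 25, 20, 28, 81]
`arr[2] = arr[2] * 3` → arr = [2, 16, 75, 20, 28, 81]
`ans = arr[2]` → ans = 75
So ans = 75

Answer: 75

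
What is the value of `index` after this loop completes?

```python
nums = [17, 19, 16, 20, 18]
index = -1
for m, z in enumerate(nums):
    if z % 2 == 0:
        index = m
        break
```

First even number index in [17, 19, 16, 20, 18]
`index` takes the values: -1 → 2

Answer: 2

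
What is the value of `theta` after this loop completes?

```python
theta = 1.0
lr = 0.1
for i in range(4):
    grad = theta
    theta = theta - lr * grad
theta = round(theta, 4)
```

Gradient descent: w = 1.0 * (1 - 0.1)^4
`theta` takes the values: 1.0 → 0.9 → 0.81 → 0.729 → 0.6561

Answer: 0.6561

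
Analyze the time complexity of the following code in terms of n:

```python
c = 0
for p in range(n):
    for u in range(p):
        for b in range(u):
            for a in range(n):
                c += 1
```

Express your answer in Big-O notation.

Each loop level contributes: n × n × n × n. Multiplying the contributions gives O(n^4).

Answer: O(n^4)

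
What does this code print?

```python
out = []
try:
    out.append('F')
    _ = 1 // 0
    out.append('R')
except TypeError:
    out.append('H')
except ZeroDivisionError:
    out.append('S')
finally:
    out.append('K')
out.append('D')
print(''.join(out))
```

Execution trace: 'F' (try body) → 'S' (except ZeroDivisionError) → 'K' (finally) → 'D' (after the try/except). Output: FSKD

Answer: FSKD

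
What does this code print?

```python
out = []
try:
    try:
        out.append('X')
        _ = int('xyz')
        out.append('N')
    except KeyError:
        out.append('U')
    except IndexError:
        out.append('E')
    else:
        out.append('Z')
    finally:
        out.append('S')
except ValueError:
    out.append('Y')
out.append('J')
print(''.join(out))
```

Execution trace: 'X' (inner try body) → 'S' (inner finally) → 'Y' (outer except ValueError) → 'J' (after the try/except). Output: XSYJ

Answer: XSYJ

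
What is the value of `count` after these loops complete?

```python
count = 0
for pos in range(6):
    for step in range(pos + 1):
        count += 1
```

Triangle: 1 + 2 + ... + 6
`count` takes the values: 0 → 1 → 2 → 3 → 4 → 5 → 6 → 7 → 8 → 9 → 10 → 11 → 12 → 13 → 14 → 15 → 16 → 17 → 18 → 19 → 20 → 21

Answer: 21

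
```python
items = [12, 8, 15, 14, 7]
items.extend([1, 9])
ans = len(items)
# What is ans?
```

Trace:
`items = [12, 8, 15, 14, 7]` → items = [12, 8, 15, 14, 7]
`items.extend([1, 9])` → items = [12, 8, 15, 14, 7, 1, 9]
`ans = len(items)` → ans = 7
So ans = 7

Answer: 7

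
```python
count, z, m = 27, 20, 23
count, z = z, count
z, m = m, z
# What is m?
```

Trace:
`count, z, m = 27, 20, 23` → count = 27; z = 20; m = 23
`count, z = z, count` → count = 20; z = 27
`z, m = m, z` → z = 23; m = 27
So m = 27

Answer: 27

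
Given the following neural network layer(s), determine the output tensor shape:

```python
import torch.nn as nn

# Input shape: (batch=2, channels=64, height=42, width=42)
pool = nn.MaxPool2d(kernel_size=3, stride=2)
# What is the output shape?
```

Input: (2, 64, 42, 42) -> Output: (2, 64, 20, 20)

Answer: (2, 64, 20, 20)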